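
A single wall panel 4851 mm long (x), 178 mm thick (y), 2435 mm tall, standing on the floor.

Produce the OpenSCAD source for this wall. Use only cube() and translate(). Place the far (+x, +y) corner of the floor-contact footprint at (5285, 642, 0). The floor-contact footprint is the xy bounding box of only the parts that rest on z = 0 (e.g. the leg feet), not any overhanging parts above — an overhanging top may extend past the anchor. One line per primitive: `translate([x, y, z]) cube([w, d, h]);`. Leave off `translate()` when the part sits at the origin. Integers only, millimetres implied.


translate([434, 464, 0]) cube([4851, 178, 2435]);


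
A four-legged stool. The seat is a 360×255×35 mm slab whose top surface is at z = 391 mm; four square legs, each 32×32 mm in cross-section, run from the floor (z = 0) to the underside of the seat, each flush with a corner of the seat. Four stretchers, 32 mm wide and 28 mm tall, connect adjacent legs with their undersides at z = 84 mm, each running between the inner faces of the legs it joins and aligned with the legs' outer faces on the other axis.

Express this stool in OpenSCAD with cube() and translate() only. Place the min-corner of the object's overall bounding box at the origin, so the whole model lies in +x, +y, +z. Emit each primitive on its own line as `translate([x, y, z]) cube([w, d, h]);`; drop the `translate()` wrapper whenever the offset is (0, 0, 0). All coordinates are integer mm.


// leg_h = 391 - 35 = 356
// stretcher span = 360 - 2*32 = 296
translate([0, 0, 356]) cube([360, 255, 35]);
cube([32, 32, 356]);
translate([328, 0, 0]) cube([32, 32, 356]);
translate([0, 223, 0]) cube([32, 32, 356]);
translate([328, 223, 0]) cube([32, 32, 356]);
translate([32, 0, 84]) cube([296, 32, 28]);
translate([32, 223, 84]) cube([296, 32, 28]);
translate([0, 32, 84]) cube([32, 191, 28]);
translate([328, 32, 84]) cube([32, 191, 28]);


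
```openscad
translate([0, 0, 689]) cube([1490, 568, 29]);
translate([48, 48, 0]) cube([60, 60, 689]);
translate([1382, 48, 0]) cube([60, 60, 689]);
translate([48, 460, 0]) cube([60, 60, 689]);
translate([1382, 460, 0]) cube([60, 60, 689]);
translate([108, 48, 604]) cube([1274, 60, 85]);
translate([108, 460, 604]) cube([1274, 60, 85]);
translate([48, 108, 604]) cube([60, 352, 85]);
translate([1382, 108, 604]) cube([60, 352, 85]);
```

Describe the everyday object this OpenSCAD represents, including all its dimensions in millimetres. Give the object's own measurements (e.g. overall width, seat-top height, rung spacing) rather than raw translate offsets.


A rectangular dining table. The top is 1490×568×29 mm with its upper surface at z = 718 mm. It stands on four 60×60 mm square legs, each inset 48 mm from the nearest pair of top edges, running from the floor to the underside of the top. Four apron rails, 60 mm thick and 85 mm tall, run between adjacent legs with their top edges flush with the underside of the top and their outer faces flush with the legs' outer faces.


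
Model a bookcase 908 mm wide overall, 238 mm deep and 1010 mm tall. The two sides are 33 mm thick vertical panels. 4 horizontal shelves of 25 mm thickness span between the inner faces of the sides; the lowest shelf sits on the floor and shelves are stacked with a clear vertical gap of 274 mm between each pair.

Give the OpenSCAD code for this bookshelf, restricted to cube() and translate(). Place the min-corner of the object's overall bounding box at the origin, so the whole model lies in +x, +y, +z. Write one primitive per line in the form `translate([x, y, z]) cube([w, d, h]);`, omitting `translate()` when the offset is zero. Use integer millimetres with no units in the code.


cube([33, 238, 1010]);
translate([875, 0, 0]) cube([33, 238, 1010]);
translate([33, 0, 0]) cube([842, 238, 25]);
translate([33, 0, 299]) cube([842, 238, 25]);
translate([33, 0, 598]) cube([842, 238, 25]);
translate([33, 0, 897]) cube([842, 238, 25]);


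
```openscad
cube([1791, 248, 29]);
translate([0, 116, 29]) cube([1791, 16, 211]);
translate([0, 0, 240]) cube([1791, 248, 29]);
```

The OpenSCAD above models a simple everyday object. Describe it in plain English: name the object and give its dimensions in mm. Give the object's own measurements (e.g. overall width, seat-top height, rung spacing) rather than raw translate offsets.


An I-beam lying along x, 1791 mm long. Overall section height 269 mm. Two flanges 248 mm wide (y) and 29 mm thick, one on the floor and one at the top; a web 16 mm thick runs between them, centred on the flange width.


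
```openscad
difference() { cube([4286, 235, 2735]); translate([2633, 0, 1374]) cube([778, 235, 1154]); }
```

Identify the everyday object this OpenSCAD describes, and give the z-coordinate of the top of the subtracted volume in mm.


A wall with a window opening. The window head height is 2528 mm.

A wall with a rectangular opening subtracted — a window. Sill at z = 1374, opening 1154 mm tall, so the head is at 1374 + 1154 = 2528 mm.


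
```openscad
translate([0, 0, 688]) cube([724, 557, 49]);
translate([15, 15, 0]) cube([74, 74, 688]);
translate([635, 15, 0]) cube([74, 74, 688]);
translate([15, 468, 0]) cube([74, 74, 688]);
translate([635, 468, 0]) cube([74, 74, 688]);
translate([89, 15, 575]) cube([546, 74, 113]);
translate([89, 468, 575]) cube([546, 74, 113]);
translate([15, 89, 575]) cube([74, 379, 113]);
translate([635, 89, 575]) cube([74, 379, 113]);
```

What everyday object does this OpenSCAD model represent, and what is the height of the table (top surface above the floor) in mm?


A table. The table height is 737 mm.

A 724×557×49 slab sits at z = 688 on four 74 mm square posts — a table. The top surface is at 688 + 49 = 737 mm.


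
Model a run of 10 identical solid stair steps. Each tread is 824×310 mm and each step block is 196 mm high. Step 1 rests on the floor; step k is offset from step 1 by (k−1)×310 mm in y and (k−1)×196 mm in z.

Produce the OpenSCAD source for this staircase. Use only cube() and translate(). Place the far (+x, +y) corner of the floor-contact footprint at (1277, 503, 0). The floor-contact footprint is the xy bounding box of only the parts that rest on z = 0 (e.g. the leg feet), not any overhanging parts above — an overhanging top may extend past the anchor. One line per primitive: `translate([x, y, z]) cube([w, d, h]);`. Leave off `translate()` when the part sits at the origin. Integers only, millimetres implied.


translate([453, 193, 0]) cube([824, 310, 196]);
translate([453, 503, 196]) cube([824, 310, 196]);
translate([453, 813, 392]) cube([824, 310, 196]);
translate([453, 1123, 588]) cube([824, 310, 196]);
translate([453, 1433, 784]) cube([824, 310, 196]);
translate([453, 1743, 980]) cube([824, 310, 196]);
translate([453, 2053, 1176]) cube([824, 310, 196]);
translate([453, 2363, 1372]) cube([824, 310, 196]);
translate([453, 2673, 1568]) cube([824, 310, 196]);
translate([453, 2983, 1764]) cube([824, 310, 196]);


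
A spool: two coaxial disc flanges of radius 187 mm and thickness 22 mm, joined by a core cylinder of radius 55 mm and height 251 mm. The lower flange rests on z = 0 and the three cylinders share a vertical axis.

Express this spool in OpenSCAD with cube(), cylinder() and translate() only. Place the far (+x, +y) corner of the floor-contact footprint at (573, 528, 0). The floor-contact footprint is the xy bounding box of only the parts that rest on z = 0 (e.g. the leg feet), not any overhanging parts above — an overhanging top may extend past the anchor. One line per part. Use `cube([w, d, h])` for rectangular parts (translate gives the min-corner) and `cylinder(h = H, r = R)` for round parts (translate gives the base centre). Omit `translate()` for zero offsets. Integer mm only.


translate([386, 341, 0]) cylinder(h = 22, r = 187);
translate([386, 341, 22]) cylinder(h = 251, r = 55);
translate([386, 341, 273]) cylinder(h = 22, r = 187);


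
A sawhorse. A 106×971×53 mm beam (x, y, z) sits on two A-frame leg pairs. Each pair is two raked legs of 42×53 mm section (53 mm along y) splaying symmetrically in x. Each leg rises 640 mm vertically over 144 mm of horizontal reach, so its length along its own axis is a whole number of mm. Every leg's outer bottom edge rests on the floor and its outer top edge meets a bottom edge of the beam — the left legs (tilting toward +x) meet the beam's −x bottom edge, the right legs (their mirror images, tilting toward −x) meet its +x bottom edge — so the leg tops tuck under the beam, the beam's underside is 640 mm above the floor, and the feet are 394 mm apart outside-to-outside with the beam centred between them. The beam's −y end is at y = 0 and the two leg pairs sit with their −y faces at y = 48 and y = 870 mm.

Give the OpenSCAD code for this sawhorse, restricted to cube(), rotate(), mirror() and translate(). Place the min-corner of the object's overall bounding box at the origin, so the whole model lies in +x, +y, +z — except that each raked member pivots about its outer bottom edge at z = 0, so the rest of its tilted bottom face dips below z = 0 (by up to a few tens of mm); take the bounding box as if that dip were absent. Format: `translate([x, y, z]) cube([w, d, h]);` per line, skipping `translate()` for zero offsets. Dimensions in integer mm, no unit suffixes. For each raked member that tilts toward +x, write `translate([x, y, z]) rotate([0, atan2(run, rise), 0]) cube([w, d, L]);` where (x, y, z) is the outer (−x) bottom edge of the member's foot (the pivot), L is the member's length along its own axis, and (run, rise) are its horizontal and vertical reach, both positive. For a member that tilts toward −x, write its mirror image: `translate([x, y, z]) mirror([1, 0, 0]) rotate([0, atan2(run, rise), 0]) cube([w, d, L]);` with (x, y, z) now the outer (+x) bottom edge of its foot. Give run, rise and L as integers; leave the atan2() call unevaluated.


translate([144, 0, 640]) cube([106, 971, 53]);
translate([0, 48, 0]) rotate([0, atan2(144, 640), 0]) cube([42, 53, 656]);
translate([394, 48, 0]) mirror([1, 0, 0]) rotate([0, atan2(144, 640), 0]) cube([42, 53, 656]);
translate([0, 870, 0]) rotate([0, atan2(144, 640), 0]) cube([42, 53, 656]);
translate([394, 870, 0]) mirror([1, 0, 0]) rotate([0, atan2(144, 640), 0]) cube([42, 53, 656]);


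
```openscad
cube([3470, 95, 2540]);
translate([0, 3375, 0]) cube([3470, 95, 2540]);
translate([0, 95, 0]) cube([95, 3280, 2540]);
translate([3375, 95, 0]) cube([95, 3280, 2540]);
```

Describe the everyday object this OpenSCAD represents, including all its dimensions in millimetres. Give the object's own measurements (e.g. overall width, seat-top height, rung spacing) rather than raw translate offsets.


The wall frame of a small rectangular building: four walls, each 2540 mm tall and 95 mm thick, enclosing a footprint 3470 mm (x) by 3470 mm (y) outside-to-outside, with no floor or roof. The front and back walls (the −y and +y sides) span the full width; the two side walls fit between them.


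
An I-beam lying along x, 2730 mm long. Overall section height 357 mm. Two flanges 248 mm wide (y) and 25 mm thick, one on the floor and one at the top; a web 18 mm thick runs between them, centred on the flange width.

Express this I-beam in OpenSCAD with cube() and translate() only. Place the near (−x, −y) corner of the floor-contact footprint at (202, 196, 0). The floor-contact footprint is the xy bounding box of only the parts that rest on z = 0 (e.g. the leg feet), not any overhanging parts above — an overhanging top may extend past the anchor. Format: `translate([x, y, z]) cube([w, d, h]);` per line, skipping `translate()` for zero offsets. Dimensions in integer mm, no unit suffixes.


translate([202, 196, 0]) cube([2730, 248, 25]);
translate([202, 311, 25]) cube([2730, 18, 307]);
translate([202, 196, 332]) cube([2730, 248, 25]);


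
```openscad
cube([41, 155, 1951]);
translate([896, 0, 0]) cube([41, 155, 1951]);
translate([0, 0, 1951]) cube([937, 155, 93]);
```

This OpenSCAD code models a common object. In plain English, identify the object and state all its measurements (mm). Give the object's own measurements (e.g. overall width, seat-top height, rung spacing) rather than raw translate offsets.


A door frame. The clear opening is 855 mm wide and 1951 mm high. Two 41 mm wide jambs, 155 mm deep, stand either side of the opening from the floor to the top of the opening. A 93 mm thick head sits across the top of both jambs, spanning the full outside width of the frame.


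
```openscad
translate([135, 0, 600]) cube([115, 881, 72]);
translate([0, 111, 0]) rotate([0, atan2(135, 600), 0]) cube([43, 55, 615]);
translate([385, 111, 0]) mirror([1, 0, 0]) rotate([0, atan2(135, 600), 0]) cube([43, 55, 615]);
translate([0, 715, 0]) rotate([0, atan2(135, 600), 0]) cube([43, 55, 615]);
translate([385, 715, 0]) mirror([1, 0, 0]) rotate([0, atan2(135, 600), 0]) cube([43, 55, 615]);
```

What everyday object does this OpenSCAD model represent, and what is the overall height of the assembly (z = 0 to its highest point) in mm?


A sawhorse. The overall height is 672 mm.

A beam across two mirrored pairs of raked legs — a sawhorse. The beam's underside is at z = 600 (matching the legs' vertical rise in atan2(135, 600)) and the beam is 72 mm tall, so its top is at 600 + 72 = 672 mm. The raked legs top out at the beam's underside, so that is the highest point.


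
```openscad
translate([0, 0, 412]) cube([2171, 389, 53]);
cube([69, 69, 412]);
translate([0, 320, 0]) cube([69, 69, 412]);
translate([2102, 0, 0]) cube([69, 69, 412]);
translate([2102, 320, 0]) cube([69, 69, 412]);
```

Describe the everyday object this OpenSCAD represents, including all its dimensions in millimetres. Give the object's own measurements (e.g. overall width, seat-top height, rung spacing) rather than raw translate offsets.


A bench: a 2171×389 mm seat slab, 53 mm thick, top at z = 465 mm, on four 69×69 mm square legs flush with the seat corners and standing on z = 0.


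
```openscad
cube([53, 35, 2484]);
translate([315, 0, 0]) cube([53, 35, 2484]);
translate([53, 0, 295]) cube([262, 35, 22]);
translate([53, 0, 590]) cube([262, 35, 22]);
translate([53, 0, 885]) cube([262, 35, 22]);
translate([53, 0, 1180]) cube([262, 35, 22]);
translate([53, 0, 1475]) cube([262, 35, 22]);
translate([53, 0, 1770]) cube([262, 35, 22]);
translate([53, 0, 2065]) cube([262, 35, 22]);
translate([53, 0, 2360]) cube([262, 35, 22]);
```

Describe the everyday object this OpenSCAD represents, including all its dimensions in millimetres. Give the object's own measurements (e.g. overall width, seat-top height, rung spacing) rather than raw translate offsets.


A straight ladder. Two 53×35 mm vertical rails, 2484 mm tall, stand 368 mm apart (outside-to-outside) with their front faces coplanar on the −y side. 8 rungs, each 35 mm deep and 22 mm tall, span between the inner faces of the rails, front faces flush with the rails. The lowest rung's underside is at z = 295 mm and rungs are spaced 295 mm apart (underside to underside).


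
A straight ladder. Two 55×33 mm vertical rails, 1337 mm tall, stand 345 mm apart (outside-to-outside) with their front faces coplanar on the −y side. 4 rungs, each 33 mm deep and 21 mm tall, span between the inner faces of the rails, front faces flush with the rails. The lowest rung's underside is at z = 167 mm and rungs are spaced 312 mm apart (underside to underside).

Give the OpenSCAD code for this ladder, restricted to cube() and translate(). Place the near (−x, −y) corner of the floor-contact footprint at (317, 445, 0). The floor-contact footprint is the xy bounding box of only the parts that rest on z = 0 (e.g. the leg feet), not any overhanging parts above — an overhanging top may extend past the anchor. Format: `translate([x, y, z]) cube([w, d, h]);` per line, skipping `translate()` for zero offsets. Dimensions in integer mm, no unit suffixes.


translate([317, 445, 0]) cube([55, 33, 1337]);
translate([607, 445, 0]) cube([55, 33, 1337]);
translate([372, 445, 167]) cube([235, 33, 21]);
translate([372, 445, 479]) cube([235, 33, 21]);
translate([372, 445, 791]) cube([235, 33, 21]);
translate([372, 445, 1103]) cube([235, 33, 21]);


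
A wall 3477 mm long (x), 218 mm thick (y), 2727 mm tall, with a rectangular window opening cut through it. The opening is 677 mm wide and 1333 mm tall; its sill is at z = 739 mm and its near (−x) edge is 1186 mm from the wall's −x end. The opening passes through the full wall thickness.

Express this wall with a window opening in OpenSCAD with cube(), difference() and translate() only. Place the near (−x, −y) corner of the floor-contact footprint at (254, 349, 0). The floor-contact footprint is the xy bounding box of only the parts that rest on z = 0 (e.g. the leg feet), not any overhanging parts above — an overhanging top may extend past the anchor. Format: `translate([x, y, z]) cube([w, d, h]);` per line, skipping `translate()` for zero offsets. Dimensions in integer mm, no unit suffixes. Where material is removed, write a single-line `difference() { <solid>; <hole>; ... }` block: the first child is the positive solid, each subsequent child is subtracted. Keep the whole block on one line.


difference() { translate([254, 349, 0]) cube([3477, 218, 2727]); translate([1440, 349, 739]) cube([677, 218, 1333]); }


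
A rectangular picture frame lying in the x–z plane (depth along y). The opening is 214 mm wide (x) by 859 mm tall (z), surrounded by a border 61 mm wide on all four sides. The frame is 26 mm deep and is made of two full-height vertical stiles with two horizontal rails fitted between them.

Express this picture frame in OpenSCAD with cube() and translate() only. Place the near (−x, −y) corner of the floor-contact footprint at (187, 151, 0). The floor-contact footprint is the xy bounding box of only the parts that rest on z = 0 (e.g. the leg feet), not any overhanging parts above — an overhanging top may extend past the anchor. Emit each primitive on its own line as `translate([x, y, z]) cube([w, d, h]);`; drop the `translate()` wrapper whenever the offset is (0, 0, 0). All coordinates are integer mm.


translate([187, 151, 0]) cube([61, 26, 981]);
translate([462, 151, 0]) cube([61, 26, 981]);
translate([248, 151, 0]) cube([214, 26, 61]);
translate([248, 151, 920]) cube([214, 26, 61]);


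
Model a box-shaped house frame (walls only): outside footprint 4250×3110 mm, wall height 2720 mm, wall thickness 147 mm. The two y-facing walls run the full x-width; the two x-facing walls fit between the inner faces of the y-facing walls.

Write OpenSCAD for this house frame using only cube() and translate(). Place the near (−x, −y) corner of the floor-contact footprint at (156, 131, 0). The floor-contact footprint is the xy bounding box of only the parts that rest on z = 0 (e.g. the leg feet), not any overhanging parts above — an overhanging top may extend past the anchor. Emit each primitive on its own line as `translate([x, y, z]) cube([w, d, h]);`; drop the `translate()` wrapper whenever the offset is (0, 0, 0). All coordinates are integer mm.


translate([156, 131, 0]) cube([4250, 147, 2720]);
translate([156, 3094, 0]) cube([4250, 147, 2720]);
translate([156, 278, 0]) cube([147, 2816, 2720]);
translate([4259, 278, 0]) cube([147, 2816, 2720]);


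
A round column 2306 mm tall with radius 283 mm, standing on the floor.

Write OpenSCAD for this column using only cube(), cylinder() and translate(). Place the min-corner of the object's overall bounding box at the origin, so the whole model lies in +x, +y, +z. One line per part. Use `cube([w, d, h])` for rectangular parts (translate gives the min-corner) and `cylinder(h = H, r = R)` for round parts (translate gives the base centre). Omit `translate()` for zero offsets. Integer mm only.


translate([283, 283, 0]) cylinder(h = 2306, r = 283);


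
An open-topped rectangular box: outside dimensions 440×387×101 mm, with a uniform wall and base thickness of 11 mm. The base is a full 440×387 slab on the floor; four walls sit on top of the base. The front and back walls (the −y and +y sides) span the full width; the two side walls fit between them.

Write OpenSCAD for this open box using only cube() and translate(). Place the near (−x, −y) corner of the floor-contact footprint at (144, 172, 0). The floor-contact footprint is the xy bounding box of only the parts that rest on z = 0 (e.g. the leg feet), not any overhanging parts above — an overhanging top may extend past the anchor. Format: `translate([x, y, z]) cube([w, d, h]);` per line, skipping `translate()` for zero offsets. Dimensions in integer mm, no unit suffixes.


translate([144, 172, 0]) cube([440, 387, 11]);
translate([144, 172, 11]) cube([440, 11, 90]);
translate([144, 548, 11]) cube([440, 11, 90]);
translate([144, 183, 11]) cube([11, 365, 90]);
translate([573, 183, 11]) cube([11, 365, 90]);


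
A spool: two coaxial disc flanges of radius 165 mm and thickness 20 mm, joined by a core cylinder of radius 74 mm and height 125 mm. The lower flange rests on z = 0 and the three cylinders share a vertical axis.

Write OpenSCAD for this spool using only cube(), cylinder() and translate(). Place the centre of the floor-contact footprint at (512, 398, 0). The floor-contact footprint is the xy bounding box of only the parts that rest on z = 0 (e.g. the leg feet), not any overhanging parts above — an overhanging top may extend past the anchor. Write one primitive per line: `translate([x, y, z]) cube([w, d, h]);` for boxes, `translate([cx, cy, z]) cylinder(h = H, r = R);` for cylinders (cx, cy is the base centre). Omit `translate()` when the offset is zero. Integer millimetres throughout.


translate([512, 398, 0]) cylinder(h = 20, r = 165);
translate([512, 398, 20]) cylinder(h = 125, r = 74);
translate([512, 398, 145]) cylinder(h = 20, r = 165);


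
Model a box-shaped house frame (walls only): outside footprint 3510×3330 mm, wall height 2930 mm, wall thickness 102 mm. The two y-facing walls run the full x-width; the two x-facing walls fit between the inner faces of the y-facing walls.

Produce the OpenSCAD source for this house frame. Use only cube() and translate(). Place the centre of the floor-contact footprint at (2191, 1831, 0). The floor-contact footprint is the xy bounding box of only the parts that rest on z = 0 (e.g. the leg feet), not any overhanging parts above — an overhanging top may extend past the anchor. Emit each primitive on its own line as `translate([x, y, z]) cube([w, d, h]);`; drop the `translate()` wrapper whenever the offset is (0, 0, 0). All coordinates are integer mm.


translate([436, 166, 0]) cube([3510, 102, 2930]);
translate([436, 3394, 0]) cube([3510, 102, 2930]);
translate([436, 268, 0]) cube([102, 3126, 2930]);
translate([3844, 268, 0]) cube([102, 3126, 2930]);


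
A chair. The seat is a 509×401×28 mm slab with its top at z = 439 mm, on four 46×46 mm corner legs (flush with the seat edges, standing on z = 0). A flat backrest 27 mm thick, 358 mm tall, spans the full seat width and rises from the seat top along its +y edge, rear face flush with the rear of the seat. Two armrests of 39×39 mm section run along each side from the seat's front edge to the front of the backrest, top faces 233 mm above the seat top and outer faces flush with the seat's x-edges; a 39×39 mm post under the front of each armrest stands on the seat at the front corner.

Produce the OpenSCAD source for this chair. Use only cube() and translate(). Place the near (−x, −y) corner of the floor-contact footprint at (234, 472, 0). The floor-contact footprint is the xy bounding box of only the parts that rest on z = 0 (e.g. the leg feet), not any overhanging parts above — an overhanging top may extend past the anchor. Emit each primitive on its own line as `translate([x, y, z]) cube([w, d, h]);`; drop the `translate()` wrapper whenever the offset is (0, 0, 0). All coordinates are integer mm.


// leg_h = 439 - 28 = 411
// arm post h = 233 - 39 = 194
translate([234, 472, 411]) cube([509, 401, 28]);
translate([234, 472, 0]) cube([46, 46, 411]);
translate([697, 472, 0]) cube([46, 46, 411]);
translate([234, 827, 0]) cube([46, 46, 411]);
translate([697, 827, 0]) cube([46, 46, 411]);
translate([234, 846, 439]) cube([509, 27, 358]);
translate([234, 472, 633]) cube([39, 374, 39]);
translate([704, 472, 633]) cube([39, 374, 39]);
translate([234, 472, 439]) cube([39, 39, 194]);
translate([704, 472, 439]) cube([39, 39, 194]);


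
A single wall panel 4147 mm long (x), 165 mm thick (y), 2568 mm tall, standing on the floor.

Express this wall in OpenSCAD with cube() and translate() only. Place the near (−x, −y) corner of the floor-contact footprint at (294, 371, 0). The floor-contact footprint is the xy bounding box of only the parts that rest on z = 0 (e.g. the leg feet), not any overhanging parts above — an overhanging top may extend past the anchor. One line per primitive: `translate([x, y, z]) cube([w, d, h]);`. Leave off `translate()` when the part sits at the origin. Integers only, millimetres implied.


translate([294, 371, 0]) cube([4147, 165, 2568]);


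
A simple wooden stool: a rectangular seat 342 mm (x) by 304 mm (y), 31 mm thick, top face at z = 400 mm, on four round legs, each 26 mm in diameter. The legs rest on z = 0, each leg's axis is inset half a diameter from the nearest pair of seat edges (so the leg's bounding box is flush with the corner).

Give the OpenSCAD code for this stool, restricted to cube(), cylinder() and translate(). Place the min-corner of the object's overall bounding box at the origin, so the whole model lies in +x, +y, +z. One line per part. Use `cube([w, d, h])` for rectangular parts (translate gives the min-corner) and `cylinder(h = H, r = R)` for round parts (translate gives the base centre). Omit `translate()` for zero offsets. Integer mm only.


translate([0, 0, 369]) cube([342, 304, 31]);
translate([13, 13, 0]) cylinder(h = 369, r = 13);
translate([329, 13, 0]) cylinder(h = 369, r = 13);
translate([13, 291, 0]) cylinder(h = 369, r = 13);
translate([329, 291, 0]) cylinder(h = 369, r = 13);


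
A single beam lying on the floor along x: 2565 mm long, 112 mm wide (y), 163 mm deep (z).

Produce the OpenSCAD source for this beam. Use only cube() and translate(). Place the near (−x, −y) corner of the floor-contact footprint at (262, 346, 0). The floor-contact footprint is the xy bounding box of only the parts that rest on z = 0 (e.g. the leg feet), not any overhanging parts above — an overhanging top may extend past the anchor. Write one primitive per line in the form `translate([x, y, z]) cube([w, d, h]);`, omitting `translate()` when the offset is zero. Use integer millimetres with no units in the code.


translate([262, 346, 0]) cube([2565, 112, 163]);


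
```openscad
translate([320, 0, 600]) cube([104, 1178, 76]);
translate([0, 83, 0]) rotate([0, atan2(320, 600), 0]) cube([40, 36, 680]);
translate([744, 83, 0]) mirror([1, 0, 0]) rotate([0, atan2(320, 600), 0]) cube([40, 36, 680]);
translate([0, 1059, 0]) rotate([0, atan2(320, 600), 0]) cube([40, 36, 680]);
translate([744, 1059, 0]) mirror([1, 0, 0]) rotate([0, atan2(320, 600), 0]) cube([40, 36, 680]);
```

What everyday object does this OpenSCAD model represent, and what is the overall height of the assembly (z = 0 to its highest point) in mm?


A sawhorse. The overall height is 676 mm.

A beam across two mirrored pairs of raked legs — a sawhorse. The beam's underside is at z = 600 (matching the legs' vertical rise in atan2(320, 600)) and the beam is 76 mm tall, so its top is at 600 + 76 = 676 mm. The raked legs top out at the beam's underside, so that is the highest point.


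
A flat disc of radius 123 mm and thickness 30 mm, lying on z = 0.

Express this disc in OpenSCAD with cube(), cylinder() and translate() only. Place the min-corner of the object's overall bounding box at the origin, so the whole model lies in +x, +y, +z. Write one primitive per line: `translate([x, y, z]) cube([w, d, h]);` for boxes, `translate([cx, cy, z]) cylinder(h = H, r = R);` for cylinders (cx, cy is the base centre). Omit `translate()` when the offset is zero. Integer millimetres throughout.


translate([123, 123, 0]) cylinder(h = 30, r = 123);


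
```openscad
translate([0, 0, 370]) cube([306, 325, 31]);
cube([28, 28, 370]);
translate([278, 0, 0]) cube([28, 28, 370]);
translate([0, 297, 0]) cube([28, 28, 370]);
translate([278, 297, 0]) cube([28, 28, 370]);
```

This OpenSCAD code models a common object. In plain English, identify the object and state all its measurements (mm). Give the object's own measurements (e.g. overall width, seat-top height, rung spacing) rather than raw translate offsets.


A simple wooden stool: a rectangular seat 306 mm (x) by 325 mm (y), 31 mm thick, top face at z = 401 mm, on four square legs, each 28×28 mm in cross-section. The legs rest on z = 0, each flush with a corner of the seat.


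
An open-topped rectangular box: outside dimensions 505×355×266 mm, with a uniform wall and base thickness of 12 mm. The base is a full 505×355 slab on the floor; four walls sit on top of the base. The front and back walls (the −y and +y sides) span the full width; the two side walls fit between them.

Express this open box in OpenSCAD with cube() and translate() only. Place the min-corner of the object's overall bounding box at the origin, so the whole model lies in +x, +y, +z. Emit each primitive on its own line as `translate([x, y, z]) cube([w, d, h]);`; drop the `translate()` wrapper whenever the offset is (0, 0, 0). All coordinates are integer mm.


cube([505, 355, 12]);
translate([0, 0, 12]) cube([505, 12, 254]);
translate([0, 343, 12]) cube([505, 12, 254]);
translate([0, 12, 12]) cube([12, 331, 254]);
translate([493, 12, 12]) cube([12, 331, 254]);


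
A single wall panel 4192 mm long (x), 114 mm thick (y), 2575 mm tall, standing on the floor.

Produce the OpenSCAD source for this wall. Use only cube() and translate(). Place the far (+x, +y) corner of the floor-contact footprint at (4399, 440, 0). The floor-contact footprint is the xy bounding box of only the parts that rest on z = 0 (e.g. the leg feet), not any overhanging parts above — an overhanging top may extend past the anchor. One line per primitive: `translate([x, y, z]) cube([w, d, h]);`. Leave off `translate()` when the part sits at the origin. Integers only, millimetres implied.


translate([207, 326, 0]) cube([4192, 114, 2575]);


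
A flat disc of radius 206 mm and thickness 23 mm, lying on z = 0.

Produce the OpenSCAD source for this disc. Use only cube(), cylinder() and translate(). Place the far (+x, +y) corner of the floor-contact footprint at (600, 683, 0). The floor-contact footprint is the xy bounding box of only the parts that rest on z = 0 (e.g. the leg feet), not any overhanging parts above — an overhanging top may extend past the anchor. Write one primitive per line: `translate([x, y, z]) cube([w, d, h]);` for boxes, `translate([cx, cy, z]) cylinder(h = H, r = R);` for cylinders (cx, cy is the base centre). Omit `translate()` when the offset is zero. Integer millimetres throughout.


translate([394, 477, 0]) cylinder(h = 23, r = 206);


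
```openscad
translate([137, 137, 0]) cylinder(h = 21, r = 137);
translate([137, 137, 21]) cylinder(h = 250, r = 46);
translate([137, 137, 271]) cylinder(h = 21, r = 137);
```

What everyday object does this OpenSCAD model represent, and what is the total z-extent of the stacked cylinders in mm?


A spool. The overall height is 292 mm.

Three coaxial cylinders, large–small–large — a spool. Two 21 mm flanges and a 250 mm core give 21 + 250 + 21 = 292 mm.


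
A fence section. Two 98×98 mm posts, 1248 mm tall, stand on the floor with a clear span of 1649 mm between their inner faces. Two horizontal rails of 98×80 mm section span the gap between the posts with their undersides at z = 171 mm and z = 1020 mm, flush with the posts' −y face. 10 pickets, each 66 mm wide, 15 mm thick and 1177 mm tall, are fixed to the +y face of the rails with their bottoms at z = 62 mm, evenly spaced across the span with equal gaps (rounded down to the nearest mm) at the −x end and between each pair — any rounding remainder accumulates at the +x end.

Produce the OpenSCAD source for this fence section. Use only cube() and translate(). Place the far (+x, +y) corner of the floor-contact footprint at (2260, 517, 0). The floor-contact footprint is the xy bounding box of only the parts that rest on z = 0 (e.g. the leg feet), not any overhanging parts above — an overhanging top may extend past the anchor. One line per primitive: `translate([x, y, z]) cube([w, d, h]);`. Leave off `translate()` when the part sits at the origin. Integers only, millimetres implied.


translate([415, 419, 0]) cube([98, 98, 1248]);
translate([2162, 419, 0]) cube([98, 98, 1248]);
translate([513, 419, 171]) cube([1649, 98, 80]);
translate([513, 419, 1020]) cube([1649, 98, 80]);
translate([602, 517, 62]) cube([66, 15, 1177]);
translate([757, 517, 62]) cube([66, 15, 1177]);
translate([912, 517, 62]) cube([66, 15, 1177]);
translate([1067, 517, 62]) cube([66, 15, 1177]);
translate([1222, 517, 62]) cube([66, 15, 1177]);
translate([1377, 517, 62]) cube([66, 15, 1177]);
translate([1532, 517, 62]) cube([66, 15, 1177]);
translate([1687, 517, 62]) cube([66, 15, 1177]);
translate([1842, 517, 62]) cube([66, 15, 1177]);
translate([1997, 517, 62]) cube([66, 15, 1177]);


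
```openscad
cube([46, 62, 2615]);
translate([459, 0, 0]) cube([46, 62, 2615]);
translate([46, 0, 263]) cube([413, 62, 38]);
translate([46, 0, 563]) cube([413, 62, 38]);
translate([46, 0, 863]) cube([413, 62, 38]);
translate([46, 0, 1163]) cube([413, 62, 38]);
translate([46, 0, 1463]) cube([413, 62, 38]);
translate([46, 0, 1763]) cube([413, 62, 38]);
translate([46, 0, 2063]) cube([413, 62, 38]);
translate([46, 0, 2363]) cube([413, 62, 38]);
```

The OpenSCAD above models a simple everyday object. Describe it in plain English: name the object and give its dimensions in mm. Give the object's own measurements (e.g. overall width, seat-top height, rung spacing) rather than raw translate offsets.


A straight ladder. Two 46×62 mm vertical rails, 2615 mm tall, stand 505 mm apart (outside-to-outside) with their front faces coplanar on the −y side. 8 rungs, each 62 mm deep and 38 mm tall, span between the inner faces of the rails, front faces flush with the rails. The lowest rung's underside is at z = 263 mm and rungs are spaced 300 mm apart (underside to underside).


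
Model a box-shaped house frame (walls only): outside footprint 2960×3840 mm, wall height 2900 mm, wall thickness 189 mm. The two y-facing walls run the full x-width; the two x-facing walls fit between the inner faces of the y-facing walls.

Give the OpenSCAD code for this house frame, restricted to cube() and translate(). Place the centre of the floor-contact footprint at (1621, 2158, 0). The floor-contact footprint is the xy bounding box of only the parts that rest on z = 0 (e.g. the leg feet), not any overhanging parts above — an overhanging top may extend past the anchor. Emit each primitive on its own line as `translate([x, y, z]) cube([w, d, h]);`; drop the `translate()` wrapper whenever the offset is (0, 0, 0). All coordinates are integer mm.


translate([141, 238, 0]) cube([2960, 189, 2900]);
translate([141, 3889, 0]) cube([2960, 189, 2900]);
translate([141, 427, 0]) cube([189, 3462, 2900]);
translate([2912, 427, 0]) cube([189, 3462, 2900]);


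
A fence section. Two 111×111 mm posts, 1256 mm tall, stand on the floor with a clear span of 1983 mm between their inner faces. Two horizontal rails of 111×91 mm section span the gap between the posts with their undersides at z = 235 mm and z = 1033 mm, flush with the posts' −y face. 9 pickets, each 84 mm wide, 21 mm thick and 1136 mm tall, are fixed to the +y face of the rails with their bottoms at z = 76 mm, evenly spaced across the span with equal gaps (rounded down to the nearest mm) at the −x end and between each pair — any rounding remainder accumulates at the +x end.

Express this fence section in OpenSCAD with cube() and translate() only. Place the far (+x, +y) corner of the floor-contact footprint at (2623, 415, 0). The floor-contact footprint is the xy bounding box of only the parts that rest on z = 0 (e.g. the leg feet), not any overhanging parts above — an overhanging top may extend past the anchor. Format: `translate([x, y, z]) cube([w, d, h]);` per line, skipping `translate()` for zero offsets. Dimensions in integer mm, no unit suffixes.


translate([418, 304, 0]) cube([111, 111, 1256]);
translate([2512, 304, 0]) cube([111, 111, 1256]);
translate([529, 304, 235]) cube([1983, 111, 91]);
translate([529, 304, 1033]) cube([1983, 111, 91]);
translate([651, 415, 76]) cube([84, 21, 1136]);
translate([857, 415, 76]) cube([84, 21, 1136]);
translate([1063, 415, 76]) cube([84, 21, 1136]);
translate([1269, 415, 76]) cube([84, 21, 1136]);
translate([1475, 415, 76]) cube([84, 21, 1136]);
translate([1681, 415, 76]) cube([84, 21, 1136]);
translate([1887, 415, 76]) cube([84, 21, 1136]);
translate([2093, 415, 76]) cube([84, 21, 1136]);
translate([2299, 415, 76]) cube([84, 21, 1136]);


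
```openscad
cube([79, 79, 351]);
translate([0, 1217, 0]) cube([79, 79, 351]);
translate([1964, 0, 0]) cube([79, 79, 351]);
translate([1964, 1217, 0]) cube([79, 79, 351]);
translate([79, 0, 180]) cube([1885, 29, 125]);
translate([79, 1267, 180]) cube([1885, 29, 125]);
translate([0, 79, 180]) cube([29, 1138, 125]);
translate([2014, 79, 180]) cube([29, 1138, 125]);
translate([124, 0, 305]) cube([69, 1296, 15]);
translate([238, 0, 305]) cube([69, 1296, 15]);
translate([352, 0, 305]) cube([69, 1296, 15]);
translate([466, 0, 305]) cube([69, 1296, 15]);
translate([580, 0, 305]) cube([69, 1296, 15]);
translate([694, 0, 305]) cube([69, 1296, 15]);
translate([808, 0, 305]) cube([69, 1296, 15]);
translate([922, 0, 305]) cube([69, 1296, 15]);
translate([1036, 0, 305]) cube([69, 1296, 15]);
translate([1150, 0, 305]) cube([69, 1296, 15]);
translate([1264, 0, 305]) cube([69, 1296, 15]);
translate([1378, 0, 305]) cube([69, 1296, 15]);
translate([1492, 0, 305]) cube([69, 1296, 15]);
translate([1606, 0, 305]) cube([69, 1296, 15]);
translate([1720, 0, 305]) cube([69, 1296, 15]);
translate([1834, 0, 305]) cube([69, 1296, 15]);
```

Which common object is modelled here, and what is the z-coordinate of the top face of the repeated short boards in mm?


A bed frame. The slat-top height is 320 mm.

Four posts, four rails, and a row of slats — a bed frame. Slats sit on the rails at z = 180 + 125 = 305; with slat thickness 15, the top is 320 mm.


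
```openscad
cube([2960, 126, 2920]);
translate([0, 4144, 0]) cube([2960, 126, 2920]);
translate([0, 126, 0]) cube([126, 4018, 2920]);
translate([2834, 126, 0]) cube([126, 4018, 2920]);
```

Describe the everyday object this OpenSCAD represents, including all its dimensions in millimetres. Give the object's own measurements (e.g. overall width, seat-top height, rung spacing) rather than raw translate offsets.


The wall frame of a small rectangular building: four walls, each 2920 mm tall and 126 mm thick, enclosing a footprint 2960 mm (x) by 4270 mm (y) outside-to-outside, with no floor or roof. The front and back walls (the −y and +y sides) span the full width; the two side walls fit between them.


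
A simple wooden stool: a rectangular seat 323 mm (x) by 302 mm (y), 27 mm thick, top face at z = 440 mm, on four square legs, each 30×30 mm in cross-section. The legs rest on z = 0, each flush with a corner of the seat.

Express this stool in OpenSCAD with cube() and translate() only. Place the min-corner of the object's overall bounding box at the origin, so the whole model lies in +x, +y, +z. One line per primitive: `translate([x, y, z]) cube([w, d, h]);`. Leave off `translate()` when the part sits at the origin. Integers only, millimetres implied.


translate([0, 0, 413]) cube([323, 302, 27]);
cube([30, 30, 413]);
translate([293, 0, 0]) cube([30, 30, 413]);
translate([0, 272, 0]) cube([30, 30, 413]);
translate([293, 272, 0]) cube([30, 30, 413]);


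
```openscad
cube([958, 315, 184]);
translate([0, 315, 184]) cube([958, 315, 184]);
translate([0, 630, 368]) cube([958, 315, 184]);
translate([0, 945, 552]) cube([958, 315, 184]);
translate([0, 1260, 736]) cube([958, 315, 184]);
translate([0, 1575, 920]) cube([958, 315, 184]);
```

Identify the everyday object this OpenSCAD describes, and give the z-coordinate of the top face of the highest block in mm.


A staircase. The total rise is 1104 mm.

6 identical blocks, each offset up and back from the previous — a staircase. Each step is 184 mm tall and there are 6 of them, so the total rise is 6 × 184 = 1104 mm.
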